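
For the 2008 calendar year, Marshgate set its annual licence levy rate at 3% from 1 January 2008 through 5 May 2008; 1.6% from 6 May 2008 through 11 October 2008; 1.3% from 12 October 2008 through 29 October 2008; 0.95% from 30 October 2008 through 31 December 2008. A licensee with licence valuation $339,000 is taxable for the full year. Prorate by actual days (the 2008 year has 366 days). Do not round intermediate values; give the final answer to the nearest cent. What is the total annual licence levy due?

1 January – 5 May 2008: 126 days at 3% → $339,000 × 3% × 126/366 = $3,501.1475
6 May – 11 October 2008: 159 days at 1.6% → $339,000 × 1.6% × 159/366 = $2,356.3279
12 October – 29 October 2008: 18 days at 1.3% → $339,000 × 1.3% × 18/366 = $216.7377
30 October – 31 December 2008: 63 days at 0.95% → $339,000 × 0.95% × 63/366 = $554.3484
Total = $6,628.5615

$6,628.56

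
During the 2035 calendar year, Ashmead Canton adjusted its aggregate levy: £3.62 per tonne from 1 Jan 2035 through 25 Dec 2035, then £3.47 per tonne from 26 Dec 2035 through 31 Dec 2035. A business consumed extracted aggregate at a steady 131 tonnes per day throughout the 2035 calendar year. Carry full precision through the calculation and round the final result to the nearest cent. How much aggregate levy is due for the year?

1 Jan – 25 Dec 2035: 359 days × 131 tonnes/day = 47,029 tonnes at £3.62/tonne → £170244.98
26 Dec – 31 Dec 2035: 6 days × 131 tonnes/day = 786 tonnes at £3.47/tonne → £2727.42

£172972.40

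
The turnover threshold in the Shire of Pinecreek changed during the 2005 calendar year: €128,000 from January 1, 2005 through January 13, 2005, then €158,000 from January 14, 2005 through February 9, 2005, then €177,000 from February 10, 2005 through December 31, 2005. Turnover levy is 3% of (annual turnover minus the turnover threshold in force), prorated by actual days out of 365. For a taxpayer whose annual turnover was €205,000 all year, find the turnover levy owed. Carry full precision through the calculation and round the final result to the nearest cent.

January 1 – January 13, 2005: 13 days, exemption €128,000 → (€205,000 − €128,000) × 3% × 13/365 = €82.2740
January 14 – February 9, 2005: 27 days, exemption €158,000 → (€205,000 − €158,000) × 3% × 27/365 = €104.3014
February 10 – December 31, 2005: 325 days, exemption €177,000 → (€205,000 − €177,000) × 3% × 325/365 = €747.9452
Total = €934.5205

€934.52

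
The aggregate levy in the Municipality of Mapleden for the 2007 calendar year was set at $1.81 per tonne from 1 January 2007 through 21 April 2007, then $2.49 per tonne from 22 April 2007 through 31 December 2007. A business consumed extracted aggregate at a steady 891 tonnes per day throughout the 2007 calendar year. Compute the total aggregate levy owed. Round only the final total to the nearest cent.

$742532.67

1 January – 21 April 2007: 111 days × 891 tonnes/day = 98,901 tonnes at $1.81/tonne → $179010.81
22 April – 31 December 2007: 254 days × 891 tonnes/day = 226,314 tonnes at $2.49/tonne → $563521.86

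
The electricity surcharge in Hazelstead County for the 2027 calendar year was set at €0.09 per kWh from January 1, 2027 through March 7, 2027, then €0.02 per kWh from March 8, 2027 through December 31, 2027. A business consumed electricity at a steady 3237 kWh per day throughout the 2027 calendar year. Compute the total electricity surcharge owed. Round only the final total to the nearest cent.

January 1 – March 7, 2027: 66 days × 3237 kWh/day = 213,642 kWh at €0.09/kWh → €19227.78
March 8 – December 31, 2027: 299 days × 3237 kWh/day = 967,863 kWh at €0.02/kWh → €19357.26

€38585.04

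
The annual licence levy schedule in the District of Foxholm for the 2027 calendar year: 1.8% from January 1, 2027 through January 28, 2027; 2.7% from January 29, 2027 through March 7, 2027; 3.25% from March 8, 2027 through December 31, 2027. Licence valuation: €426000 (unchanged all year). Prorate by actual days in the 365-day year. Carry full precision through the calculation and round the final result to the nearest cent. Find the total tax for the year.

€13127.22

January 1 – January 28, 2027: 28 days at 1.8% → €426000 × 1.8% × 28/365 = €588.2301
January 29 – March 7, 2027: 38 days at 2.7% → €426000 × 2.7% × 38/365 = €1197.4685
March 8 – December 31, 2027: 299 days at 3.25% → €426000 × 3.25% × 299/365 = €11341.5205
Total = €13127.2192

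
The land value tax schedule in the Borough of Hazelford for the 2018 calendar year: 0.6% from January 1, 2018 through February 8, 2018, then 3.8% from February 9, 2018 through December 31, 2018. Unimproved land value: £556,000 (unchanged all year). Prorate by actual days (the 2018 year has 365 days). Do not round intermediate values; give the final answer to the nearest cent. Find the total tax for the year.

January 1 – February 8, 2018: 39 days at 0.6% → £556,000 × 0.6% × 39/365 = £356.4493
February 9 – December 31, 2018: 326 days at 3.8% → £556,000 × 3.8% × 326/365 = £18,870.4877
Total = £19,226.9370

£19,226.94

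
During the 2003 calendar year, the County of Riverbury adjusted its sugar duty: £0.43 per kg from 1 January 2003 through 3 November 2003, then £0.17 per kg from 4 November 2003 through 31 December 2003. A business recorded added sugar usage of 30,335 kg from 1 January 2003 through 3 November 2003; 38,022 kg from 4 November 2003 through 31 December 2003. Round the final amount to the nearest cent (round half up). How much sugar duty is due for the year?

£19,507.79

1 January – 3 November 2003: 30,335 kg at £0.43/kg → £13,044.05
4 November – 31 December 2003: 38,022 kg at £0.17/kg → £6,463.74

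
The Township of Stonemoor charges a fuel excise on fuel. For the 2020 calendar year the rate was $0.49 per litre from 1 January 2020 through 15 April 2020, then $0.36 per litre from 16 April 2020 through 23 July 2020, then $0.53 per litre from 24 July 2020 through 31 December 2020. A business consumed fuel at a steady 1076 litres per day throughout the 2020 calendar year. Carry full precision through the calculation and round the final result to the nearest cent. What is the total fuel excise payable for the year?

1 January – 15 April 2020: 106 days × 1076 litres/day = 114,056 litres at $0.49/litre → $55887.44
16 April – 23 July 2020: 99 days × 1076 litres/day = 106,524 litres at $0.36/litre → $38348.64
24 July – 31 December 2020: 161 days × 1076 litres/day = 173,236 litres at $0.53/litre → $91815.08

$186051.16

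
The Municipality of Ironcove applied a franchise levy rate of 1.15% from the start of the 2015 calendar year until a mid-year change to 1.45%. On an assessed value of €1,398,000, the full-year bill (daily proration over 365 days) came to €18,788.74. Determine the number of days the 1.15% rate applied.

129 days

Let d = days at the first rate; then 365 − d days at the second rate.
€1,398,000 × [1.15%·d + 1.45%·(365−d)] / 365 = €18,788.74
Solving gives d = 129, so the new rate took effect on 10 May 2015.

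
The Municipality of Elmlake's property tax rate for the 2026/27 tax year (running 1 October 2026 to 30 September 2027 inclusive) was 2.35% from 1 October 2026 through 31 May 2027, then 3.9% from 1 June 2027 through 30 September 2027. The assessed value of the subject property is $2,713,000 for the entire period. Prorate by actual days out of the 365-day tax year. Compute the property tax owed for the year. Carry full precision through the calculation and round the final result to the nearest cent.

$77,811.07

1 October 2026 – 31 May 2027: 243 days at 2.35% → $2,713,000 × 2.35% × 243/365 = $42,445.4425
1 June – 30 September 2027: 122 days at 3.9% → $2,713,000 × 3.9% × 122/365 = $35,365.6274
Total = $77,811.0699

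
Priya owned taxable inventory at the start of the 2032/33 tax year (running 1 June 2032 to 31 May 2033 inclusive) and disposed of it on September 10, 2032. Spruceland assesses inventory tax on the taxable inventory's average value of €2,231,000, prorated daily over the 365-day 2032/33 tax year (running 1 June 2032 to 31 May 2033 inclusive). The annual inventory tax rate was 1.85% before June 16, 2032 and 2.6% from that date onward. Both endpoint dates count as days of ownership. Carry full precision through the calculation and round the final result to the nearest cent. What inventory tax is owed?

€15,522.26

June 1 – June 15, 2032: 15 days at 1.85% → €2,231,000 × 1.85% × 15/365 = €1,696.1712
June 16 – September 10, 2032: 87 days at 2.6% → €2,231,000 × 2.6% × 87/365 = €13,826.0877
Total = €15,522.2589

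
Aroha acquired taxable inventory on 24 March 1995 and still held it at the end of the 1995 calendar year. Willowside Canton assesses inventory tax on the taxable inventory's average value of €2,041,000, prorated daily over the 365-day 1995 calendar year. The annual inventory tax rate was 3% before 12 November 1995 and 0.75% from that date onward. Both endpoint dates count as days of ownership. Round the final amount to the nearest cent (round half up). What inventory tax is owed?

€41,183.47

24 March – 11 November 1995: 233 days at 3% → €2,041,000 × 3% × 233/365 = €39,086.5479
12 November – 31 December 1995: 50 days at 0.75% → €2,041,000 × 0.75% × 50/365 = €2,096.9178
Total = €41,183.4658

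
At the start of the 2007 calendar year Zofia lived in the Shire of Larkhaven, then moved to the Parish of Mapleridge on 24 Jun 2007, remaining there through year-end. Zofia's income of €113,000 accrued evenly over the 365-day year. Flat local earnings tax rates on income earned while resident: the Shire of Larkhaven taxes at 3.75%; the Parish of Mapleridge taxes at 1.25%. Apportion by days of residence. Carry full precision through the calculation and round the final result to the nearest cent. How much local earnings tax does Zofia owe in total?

The Shire of Larkhaven, 1 Jan – 23 Jun 2007: 174 days → €113,000 × 3.75% × 174/365 = €2,020.0685
The Parish of Mapleridge, 24 Jun – 31 Dec 2007: 191 days → €113,000 × 1.25% × 191/365 = €739.1438
Total = €2,759.2123

€2,759.21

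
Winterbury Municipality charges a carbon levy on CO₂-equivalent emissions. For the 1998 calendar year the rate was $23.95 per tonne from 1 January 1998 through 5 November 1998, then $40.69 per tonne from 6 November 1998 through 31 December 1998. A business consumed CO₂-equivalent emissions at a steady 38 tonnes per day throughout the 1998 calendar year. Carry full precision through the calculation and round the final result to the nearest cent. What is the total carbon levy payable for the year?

1 January – 5 November 1998: 309 days × 38 tonnes/day = 11,742 tonnes at $23.95/tonne → $281,220.90
6 November – 31 December 1998: 56 days × 38 tonnes/day = 2,128 tonnes at $40.69/tonne → $86,588.32

$367,809.22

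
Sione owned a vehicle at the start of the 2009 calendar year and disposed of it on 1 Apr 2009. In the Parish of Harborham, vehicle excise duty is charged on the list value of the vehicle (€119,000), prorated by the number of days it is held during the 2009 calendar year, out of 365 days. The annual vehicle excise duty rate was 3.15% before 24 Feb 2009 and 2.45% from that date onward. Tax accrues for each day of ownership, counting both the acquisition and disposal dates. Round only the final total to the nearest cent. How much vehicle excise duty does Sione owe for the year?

€850.12

1 Jan – 23 Feb 2009: 54 days at 3.15% → €119,000 × 3.15% × 54/365 = €554.5726
24 Feb – 1 Apr 2009: 37 days at 2.45% → €119,000 × 2.45% × 37/365 = €295.5438
Total = €850.1164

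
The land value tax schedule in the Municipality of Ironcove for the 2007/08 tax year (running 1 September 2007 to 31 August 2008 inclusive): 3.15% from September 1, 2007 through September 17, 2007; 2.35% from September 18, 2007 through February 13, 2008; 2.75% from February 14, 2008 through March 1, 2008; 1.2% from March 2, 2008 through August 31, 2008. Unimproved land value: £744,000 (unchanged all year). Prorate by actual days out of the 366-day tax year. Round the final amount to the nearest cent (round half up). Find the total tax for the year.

September 1 – September 17, 2007: 17 days at 3.15% → £744,000 × 3.15% × 17/366 = £1,088.5574
September 18, 2007 – February 13, 2008: 149 days at 2.35% → £744,000 × 2.35% × 149/366 = £7,117.8033
February 14 – March 1, 2008: 17 days at 2.75% → £744,000 × 2.75% × 17/366 = £950.3279
March 2 – August 31, 2008: 183 days at 1.2% → £744,000 × 1.2% × 183/366 = £4,464.0000
Total = £13,620.6885

£13,620.69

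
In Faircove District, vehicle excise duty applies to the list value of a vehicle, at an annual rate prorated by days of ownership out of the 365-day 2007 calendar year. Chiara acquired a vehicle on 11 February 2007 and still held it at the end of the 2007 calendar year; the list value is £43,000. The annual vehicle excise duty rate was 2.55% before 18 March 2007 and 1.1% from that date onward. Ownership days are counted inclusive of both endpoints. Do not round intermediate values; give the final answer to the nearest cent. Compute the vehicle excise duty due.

£479.66

11 February – 17 March 2007: 35 days at 2.55% → £43,000 × 2.55% × 35/365 = £105.1438
18 March – 31 December 2007: 289 days at 1.1% → £43,000 × 1.1% × 289/365 = £374.5123
Total = £479.6562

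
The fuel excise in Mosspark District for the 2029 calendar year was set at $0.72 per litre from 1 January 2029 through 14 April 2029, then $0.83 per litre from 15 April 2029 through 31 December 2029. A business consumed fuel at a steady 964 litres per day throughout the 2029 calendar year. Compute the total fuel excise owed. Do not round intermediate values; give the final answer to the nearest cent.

1 January – 14 April 2029: 104 days × 964 litres/day = 100,256 litres at $0.72/litre → $72184.32
15 April – 31 December 2029: 261 days × 964 litres/day = 251,604 litres at $0.83/litre → $208831.32

$281015.64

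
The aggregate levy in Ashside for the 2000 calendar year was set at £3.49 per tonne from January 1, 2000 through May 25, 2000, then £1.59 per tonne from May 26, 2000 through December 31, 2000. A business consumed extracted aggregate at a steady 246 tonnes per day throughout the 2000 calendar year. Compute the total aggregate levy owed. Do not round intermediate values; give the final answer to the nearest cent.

£211397.64

January 1 – May 25, 2000: 146 days × 246 tonnes/day = 35,916 tonnes at £3.49/tonne → £125346.84
May 26 – December 31, 2000: 220 days × 246 tonnes/day = 54,120 tonnes at £1.59/tonne → £86050.80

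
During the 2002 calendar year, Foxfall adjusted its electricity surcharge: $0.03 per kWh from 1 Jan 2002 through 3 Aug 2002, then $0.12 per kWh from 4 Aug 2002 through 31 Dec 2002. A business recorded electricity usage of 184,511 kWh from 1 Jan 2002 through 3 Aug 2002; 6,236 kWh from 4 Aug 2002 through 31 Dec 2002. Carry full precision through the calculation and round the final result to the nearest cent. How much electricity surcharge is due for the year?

$6,283.65

1 Jan – 3 Aug 2002: 184,511 kWh at $0.03/kWh → $5,535.33
4 Aug – 31 Dec 2002: 6,236 kWh at $0.12/kWh → $748.32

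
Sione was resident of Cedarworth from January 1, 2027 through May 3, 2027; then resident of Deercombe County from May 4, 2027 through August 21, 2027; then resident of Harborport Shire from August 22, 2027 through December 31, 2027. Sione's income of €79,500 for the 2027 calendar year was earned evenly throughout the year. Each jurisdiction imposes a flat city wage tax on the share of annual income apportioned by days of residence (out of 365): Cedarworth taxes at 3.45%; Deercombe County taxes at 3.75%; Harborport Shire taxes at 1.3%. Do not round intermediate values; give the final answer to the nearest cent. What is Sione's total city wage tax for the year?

Cedarworth, January 1 – May 3, 2027: 123 days → €79,500 × 3.45% × 123/365 = €924.2692
Deercombe County, May 4 – August 21, 2027: 110 days → €79,500 × 3.75% × 110/365 = €898.4589
Harborport Shire, August 22 – December 31, 2027: 132 days → €79,500 × 1.3% × 132/365 = €373.7589
Total = €2,196.4870

€2,196.49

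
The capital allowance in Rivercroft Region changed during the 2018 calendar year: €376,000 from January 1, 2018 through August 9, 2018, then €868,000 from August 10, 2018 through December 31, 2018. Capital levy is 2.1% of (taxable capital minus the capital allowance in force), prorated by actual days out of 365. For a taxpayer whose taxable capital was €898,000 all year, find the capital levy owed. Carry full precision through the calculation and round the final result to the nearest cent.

€6,885.81

January 1 – August 9, 2018: 221 days, exemption €376,000 → (€898,000 − €376,000) × 2.1% × 221/365 = €6,637.2658
August 10 – December 31, 2018: 144 days, exemption €868,000 → (€898,000 − €868,000) × 2.1% × 144/365 = €248.5479
Total = €6,885.8137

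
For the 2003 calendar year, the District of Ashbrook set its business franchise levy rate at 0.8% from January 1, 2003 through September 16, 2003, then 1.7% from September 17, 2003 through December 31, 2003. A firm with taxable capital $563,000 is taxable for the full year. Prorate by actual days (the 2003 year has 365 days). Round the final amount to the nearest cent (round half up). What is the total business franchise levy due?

$5,975.51

January 1 – September 16, 2003: 259 days at 0.8% → $563,000 × 0.8% × 259/365 = $3,195.9890
September 17 – December 31, 2003: 106 days at 1.7% → $563,000 × 1.7% × 106/365 = $2,779.5233
Total = $5,975.5123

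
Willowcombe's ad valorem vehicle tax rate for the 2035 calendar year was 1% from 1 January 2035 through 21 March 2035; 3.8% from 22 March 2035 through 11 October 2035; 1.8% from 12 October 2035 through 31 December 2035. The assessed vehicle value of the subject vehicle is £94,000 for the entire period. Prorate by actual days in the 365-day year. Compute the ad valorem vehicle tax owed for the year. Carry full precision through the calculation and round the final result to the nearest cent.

£2,577.92

1 January – 21 March 2035: 80 days at 1% → £94,000 × 1% × 80/365 = £206.0274
22 March – 11 October 2035: 204 days at 3.8% → £94,000 × 3.8% × 204/365 = £1,996.4055
12 October – 31 December 2035: 81 days at 1.8% → £94,000 × 1.8% × 81/365 = £375.4849
Total = £2,577.9178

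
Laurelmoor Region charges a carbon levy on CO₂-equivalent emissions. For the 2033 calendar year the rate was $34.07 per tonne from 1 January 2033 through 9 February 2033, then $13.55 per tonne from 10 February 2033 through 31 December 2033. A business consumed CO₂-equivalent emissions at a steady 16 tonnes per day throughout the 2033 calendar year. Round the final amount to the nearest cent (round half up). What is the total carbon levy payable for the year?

$92,264.80

1 January – 9 February 2033: 40 days × 16 tonnes/day = 640 tonnes at $34.07/tonne → $21,804.80
10 February – 31 December 2033: 325 days × 16 tonnes/day = 5,200 tonnes at $13.55/tonne → $70,460.00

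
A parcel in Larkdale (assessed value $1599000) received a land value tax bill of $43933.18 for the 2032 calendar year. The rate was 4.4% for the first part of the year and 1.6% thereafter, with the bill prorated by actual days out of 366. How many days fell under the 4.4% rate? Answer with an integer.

Let d = days at the first rate; then 366 − d days at the second rate.
$1599000 × [4.4%·d + 1.6%·(366−d)] / 366 = $43933.18
Solving gives d = 150, so the new rate took effect on 30 May 2032.

150 days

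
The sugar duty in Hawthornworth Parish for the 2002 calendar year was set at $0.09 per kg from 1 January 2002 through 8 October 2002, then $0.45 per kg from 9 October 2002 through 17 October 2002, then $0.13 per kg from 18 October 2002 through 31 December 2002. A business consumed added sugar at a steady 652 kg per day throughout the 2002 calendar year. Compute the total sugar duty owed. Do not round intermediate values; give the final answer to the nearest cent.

1 January – 8 October 2002: 281 days × 652 kg/day = 183,212 kg at $0.09/kg → $16,489.08
9 October – 17 October 2002: 9 days × 652 kg/day = 5,868 kg at $0.45/kg → $2,640.60
18 October – 31 December 2002: 75 days × 652 kg/day = 48,900 kg at $0.13/kg → $6,357.00

$25,486.68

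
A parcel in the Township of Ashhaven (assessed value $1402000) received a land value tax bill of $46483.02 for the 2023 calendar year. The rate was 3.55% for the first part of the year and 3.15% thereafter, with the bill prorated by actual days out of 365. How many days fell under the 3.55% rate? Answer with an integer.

151 days

Let d = days at the first rate; then 365 − d days at the second rate.
$1402000 × [3.55%·d + 3.15%·(365−d)] / 365 = $46483.02
Solving gives d = 151, so the new rate took effect on June 1, 2023.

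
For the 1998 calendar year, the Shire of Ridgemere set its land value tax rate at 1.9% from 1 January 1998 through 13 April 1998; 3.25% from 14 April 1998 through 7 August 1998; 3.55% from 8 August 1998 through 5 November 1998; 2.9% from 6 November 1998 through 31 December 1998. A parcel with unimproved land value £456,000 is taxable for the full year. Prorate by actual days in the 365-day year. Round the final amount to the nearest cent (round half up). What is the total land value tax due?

1 January – 13 April 1998: 103 days at 1.9% → £456,000 × 1.9% × 103/365 = £2,444.9096
14 April – 7 August 1998: 116 days at 3.25% → £456,000 × 3.25% × 116/365 = £4,709.9178
8 August – 5 November 1998: 90 days at 3.55% → £456,000 × 3.55% × 90/365 = £3,991.5616
6 November – 31 December 1998: 56 days at 2.9% → £456,000 × 2.9% × 56/365 = £2,028.8877
Total = £13,175.2767

£13,175.28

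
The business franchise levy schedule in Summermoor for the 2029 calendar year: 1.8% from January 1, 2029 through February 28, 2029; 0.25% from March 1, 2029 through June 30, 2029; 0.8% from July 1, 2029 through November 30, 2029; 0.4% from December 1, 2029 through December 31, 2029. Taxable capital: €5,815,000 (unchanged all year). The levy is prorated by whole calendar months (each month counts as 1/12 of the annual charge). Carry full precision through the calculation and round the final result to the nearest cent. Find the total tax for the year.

€43,612.50

January 1 – February 28, 2029: 2 months at 1.8% → €5,815,000 × 1.8% × 2/12 = €17,445.0000
March 1 – June 30, 2029: 4 months at 0.25% → €5,815,000 × 0.25% × 4/12 = €4,845.8333
July 1 – November 30, 2029: 5 months at 0.8% → €5,815,000 × 0.8% × 5/12 = €19,383.3333
December 1 – December 31, 2029: 1 month at 0.4% → €5,815,000 × 0.4% × 1/12 = €1,938.3333
Total = €43,612.5000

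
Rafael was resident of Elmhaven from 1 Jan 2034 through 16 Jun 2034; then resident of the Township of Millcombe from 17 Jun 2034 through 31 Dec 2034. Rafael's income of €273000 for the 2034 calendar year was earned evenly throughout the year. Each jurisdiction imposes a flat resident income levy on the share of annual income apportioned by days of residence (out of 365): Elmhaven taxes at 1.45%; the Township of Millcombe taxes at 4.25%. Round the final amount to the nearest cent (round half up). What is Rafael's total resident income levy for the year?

Elmhaven, 1 Jan – 16 Jun 2034: 167 days → €273000 × 1.45% × 167/365 = €1811.1493
The Township of Millcombe, 17 Jun – 31 Dec 2034: 198 days → €273000 × 4.25% × 198/365 = €6293.9589
Total = €8105.1082

€8105.11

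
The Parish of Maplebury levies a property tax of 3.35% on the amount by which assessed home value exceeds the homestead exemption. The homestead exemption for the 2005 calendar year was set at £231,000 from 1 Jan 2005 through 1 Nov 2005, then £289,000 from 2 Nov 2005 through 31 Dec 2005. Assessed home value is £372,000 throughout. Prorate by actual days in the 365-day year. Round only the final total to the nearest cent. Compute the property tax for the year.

£4,404.10

1 Jan – 1 Nov 2005: 305 days, exemption £231,000 → (£372,000 − £231,000) × 3.35% × 305/365 = £3,947.0342
2 Nov – 31 Dec 2005: 60 days, exemption £289,000 → (£372,000 − £289,000) × 3.35% × 60/365 = £457.0685
Total = £4,404.1027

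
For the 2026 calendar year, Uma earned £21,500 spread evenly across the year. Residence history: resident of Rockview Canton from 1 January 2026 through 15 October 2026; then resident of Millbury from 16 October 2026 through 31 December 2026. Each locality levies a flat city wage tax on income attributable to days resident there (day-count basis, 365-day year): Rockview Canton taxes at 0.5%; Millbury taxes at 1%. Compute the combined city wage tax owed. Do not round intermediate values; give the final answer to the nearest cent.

£130.18

Rockview Canton, 1 January – 15 October 2026: 288 days → £21,500 × 0.5% × 288/365 = £84.8219
Millbury, 16 October – 31 December 2026: 77 days → £21,500 × 1% × 77/365 = £45.3562
Total = £130.1781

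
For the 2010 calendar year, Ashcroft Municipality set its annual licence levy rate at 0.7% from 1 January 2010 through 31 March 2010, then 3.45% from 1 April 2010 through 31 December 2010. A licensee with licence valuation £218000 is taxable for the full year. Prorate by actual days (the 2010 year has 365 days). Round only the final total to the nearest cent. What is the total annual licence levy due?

1 January – 31 March 2010: 90 days at 0.7% → £218000 × 0.7% × 90/365 = £376.2740
1 April – 31 December 2010: 275 days at 3.45% → £218000 × 3.45% × 275/365 = £5666.5068
Total = £6042.7808

£6042.78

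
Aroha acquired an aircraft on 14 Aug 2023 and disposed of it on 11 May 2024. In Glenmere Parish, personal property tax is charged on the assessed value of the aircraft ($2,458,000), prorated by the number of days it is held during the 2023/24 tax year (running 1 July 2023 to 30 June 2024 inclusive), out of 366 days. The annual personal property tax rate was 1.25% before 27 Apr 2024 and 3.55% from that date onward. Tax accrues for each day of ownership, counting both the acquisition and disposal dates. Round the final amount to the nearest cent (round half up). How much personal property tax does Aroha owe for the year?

14 Aug 2023 – 26 Apr 2024: 257 days at 1.25% → $2,458,000 × 1.25% × 257/366 = $21,574.6585
27 Apr – 11 May 2024: 15 days at 3.55% → $2,458,000 × 3.55% × 15/366 = $3,576.1885
Total = $25,150.8470

$25,150.85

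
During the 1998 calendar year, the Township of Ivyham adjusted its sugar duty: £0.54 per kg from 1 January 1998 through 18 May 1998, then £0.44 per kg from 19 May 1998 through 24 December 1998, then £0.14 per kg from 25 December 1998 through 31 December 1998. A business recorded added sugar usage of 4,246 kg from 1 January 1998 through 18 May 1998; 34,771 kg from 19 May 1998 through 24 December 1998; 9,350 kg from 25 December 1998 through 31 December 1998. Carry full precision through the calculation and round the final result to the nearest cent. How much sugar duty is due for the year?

1 January – 18 May 1998: 4,246 kg at £0.54/kg → £2,292.84
19 May – 24 December 1998: 34,771 kg at £0.44/kg → £15,299.24
25 December – 31 December 1998: 9,350 kg at £0.14/kg → £1,309.00

£18,901.08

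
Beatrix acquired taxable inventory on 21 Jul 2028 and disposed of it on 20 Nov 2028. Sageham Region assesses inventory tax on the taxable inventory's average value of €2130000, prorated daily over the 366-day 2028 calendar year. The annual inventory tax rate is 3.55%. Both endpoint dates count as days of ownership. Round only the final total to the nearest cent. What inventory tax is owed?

Days held (21 Jul – 20 Nov 2028): 123 out of 366
Tax = €2130000 × 3.55% × 123/366 = €25411.5984

€25411.60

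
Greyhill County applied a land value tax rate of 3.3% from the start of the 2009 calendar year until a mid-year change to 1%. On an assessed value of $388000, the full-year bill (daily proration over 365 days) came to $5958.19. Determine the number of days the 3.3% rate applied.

85 days

Let d = days at the first rate; then 365 − d days at the second rate.
$388000 × [3.3%·d + 1%·(365−d)] / 365 = $5958.19
Solving gives d = 85, so the new rate took effect on 27 Mar 2009.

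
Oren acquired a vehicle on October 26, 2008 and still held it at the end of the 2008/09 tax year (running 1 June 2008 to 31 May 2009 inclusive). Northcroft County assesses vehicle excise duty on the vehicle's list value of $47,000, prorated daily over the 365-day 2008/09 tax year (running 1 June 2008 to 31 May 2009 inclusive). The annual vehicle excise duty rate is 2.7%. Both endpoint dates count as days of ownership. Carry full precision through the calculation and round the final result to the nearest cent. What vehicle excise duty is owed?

Days held (October 26, 2008 – May 31, 2009): 218 out of 365
Tax = $47,000 × 2.7% × 218/365 = $757.9233

$757.92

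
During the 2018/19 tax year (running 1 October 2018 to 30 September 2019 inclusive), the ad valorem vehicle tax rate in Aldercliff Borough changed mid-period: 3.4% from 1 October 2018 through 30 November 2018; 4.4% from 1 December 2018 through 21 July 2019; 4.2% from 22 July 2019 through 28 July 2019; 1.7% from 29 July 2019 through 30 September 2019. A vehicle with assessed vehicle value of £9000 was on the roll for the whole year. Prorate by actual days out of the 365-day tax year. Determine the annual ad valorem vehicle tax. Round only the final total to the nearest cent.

1 October – 30 November 2018: 61 days at 3.4% → £9000 × 3.4% × 61/365 = £51.1397
1 December 2018 – 21 July 2019: 233 days at 4.4% → £9000 × 4.4% × 233/365 = £252.7890
22 July – 28 July 2019: 7 days at 4.2% → £9000 × 4.2% × 7/365 = £7.2493
29 July – 30 September 2019: 64 days at 1.7% → £9000 × 1.7% × 64/365 = £26.8274
Total = £338.0055

£338.01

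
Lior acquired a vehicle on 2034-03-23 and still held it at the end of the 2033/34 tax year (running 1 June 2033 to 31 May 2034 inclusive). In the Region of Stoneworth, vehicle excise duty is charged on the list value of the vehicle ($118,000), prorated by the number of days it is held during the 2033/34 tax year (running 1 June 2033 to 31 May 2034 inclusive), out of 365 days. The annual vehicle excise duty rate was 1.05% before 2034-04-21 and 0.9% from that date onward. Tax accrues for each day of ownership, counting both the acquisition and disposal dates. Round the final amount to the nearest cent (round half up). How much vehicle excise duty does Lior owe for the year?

$217.73

2034-03-23 to 2034-04-20: 29 days at 1.05% → $118,000 × 1.05% × 29/365 = $98.4411
2034-04-21 to 2034-05-31: 41 days at 0.9% → $118,000 × 0.9% × 41/365 = $119.2932
Total = $217.7342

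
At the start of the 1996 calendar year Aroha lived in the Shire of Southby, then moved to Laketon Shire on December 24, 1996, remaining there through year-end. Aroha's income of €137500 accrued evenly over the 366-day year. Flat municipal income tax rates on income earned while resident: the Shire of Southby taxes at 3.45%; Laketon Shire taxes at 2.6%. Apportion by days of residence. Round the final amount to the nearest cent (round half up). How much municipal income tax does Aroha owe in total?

€4718.20

The Shire of Southby, January 1 – December 23, 1996: 358 days → €137500 × 3.45% × 358/366 = €4640.0615
Laketon Shire, December 24 – December 31, 1996: 8 days → €137500 × 2.6% × 8/366 = €78.1421
Total = €4718.2036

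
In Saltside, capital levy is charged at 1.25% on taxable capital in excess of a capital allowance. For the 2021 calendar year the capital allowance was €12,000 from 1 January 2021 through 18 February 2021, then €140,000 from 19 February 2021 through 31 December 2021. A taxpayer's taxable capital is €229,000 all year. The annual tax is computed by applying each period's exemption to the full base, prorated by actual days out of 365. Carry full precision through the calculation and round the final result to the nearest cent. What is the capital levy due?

1 January – 18 February 2021: 49 days, exemption €12,000 → (€229,000 − €12,000) × 1.25% × 49/365 = €364.1438
19 February – 31 December 2021: 316 days, exemption €140,000 → (€229,000 − €140,000) × 1.25% × 316/365 = €963.1507
Total = €1,327.2945

€1,327.29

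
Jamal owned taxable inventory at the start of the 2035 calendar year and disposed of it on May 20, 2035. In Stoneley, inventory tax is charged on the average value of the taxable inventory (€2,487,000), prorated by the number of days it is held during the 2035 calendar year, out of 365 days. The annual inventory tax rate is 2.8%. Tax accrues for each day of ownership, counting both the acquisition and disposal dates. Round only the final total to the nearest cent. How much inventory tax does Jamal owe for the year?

Days held (January 1 – May 20, 2035): 140 out of 365
Tax = €2,487,000 × 2.8% × 140/365 = €26,709.6986

€26,709.70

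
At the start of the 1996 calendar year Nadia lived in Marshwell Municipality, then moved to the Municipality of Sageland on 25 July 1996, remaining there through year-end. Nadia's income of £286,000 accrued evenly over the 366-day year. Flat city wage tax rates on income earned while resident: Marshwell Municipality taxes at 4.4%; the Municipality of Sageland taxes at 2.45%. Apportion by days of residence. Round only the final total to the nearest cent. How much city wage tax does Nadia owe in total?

Marshwell Municipality, 1 January – 24 July 1996: 206 days → £286,000 × 4.4% × 206/366 = £7,082.7978
The Municipality of Sageland, 25 July – 31 December 1996: 160 days → £286,000 × 2.45% × 160/366 = £3,063.1694
Total = £10,145.9672

£10,145.97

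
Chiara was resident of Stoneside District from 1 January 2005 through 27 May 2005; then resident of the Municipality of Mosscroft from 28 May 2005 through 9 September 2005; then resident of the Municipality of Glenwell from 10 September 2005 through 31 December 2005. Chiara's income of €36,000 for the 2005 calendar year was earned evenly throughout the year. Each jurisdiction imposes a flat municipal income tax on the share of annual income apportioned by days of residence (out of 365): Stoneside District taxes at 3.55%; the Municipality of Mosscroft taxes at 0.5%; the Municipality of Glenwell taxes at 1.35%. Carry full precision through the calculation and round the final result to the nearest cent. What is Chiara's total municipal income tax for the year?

Stoneside District, 1 January – 27 May 2005: 147 days → €36,000 × 3.55% × 147/365 = €514.7014
The Municipality of Mosscroft, 28 May – 9 September 2005: 105 days → €36,000 × 0.5% × 105/365 = €51.7808
The Municipality of Glenwell, 10 September – 31 December 2005: 113 days → €36,000 × 1.35% × 113/365 = €150.4603
Total = €716.9425

€716.94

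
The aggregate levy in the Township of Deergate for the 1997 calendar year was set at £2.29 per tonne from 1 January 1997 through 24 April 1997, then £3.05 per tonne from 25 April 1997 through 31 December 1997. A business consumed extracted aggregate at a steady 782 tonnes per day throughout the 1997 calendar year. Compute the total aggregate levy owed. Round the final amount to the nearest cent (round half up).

1 January – 24 April 1997: 114 days × 782 tonnes/day = 89,148 tonnes at £2.29/tonne → £204,148.92
25 April – 31 December 1997: 251 days × 782 tonnes/day = 196,282 tonnes at £3.05/tonne → £598,660.10

£802,809.02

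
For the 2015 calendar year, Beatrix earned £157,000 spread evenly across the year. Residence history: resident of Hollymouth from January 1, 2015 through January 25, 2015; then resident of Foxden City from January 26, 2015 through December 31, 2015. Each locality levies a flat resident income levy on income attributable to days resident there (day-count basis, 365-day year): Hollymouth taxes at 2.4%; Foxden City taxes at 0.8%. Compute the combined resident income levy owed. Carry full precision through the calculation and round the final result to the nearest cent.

£1,428.05

Hollymouth, January 1 – January 25, 2015: 25 days → £157,000 × 2.4% × 25/365 = £258.0822
Foxden City, January 26 – December 31, 2015: 340 days → £157,000 × 0.8% × 340/365 = £1,169.9726
Total = £1,428.0548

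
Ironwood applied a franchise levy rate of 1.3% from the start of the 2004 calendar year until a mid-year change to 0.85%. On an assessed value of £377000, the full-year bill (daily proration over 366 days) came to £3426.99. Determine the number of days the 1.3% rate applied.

48 days

Let d = days at the first rate; then 366 − d days at the second rate.
£377000 × [1.3%·d + 0.85%·(366−d)] / 366 = £3426.99
Solving gives d = 48, so the new rate took effect on 18 Feb 2004.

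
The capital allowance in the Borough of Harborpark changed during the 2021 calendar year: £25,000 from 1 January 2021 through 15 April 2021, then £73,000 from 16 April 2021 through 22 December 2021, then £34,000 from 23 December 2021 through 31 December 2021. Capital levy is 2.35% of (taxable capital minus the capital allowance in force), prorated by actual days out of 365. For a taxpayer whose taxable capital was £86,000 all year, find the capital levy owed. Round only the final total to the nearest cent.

£652.59

1 January – 15 April 2021: 105 days, exemption £25,000 → (£86,000 − £25,000) × 2.35% × 105/365 = £412.3767
16 April – 22 December 2021: 251 days, exemption £73,000 → (£86,000 − £73,000) × 2.35% × 251/365 = £210.0836
23 December – 31 December 2021: 9 days, exemption £34,000 → (£86,000 − £34,000) × 2.35% × 9/365 = £30.1315
Total = £652.5918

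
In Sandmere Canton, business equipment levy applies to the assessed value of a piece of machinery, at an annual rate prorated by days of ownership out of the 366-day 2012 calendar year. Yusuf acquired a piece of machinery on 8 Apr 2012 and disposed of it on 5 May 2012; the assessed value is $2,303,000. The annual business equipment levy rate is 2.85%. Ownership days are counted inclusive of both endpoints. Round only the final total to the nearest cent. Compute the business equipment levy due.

Days held (8 Apr – 5 May 2012): 28 out of 366
Tax = $2,303,000 × 2.85% × 28/366 = $5,021.2951

$5,021.30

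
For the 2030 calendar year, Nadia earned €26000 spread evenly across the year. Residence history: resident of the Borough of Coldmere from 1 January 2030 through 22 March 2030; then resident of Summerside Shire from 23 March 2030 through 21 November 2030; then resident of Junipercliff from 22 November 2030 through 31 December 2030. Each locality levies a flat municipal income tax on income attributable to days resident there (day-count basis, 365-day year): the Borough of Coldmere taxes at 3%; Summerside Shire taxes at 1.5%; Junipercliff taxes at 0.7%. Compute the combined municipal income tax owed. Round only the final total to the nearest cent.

The Borough of Coldmere, 1 January – 22 March 2030: 81 days → €26000 × 3% × 81/365 = €173.0959
Summerside Shire, 23 March – 21 November 2030: 244 days → €26000 × 1.5% × 244/365 = €260.7123
Junipercliff, 22 November – 31 December 2030: 40 days → €26000 × 0.7% × 40/365 = €19.9452
Total = €453.7534

€453.75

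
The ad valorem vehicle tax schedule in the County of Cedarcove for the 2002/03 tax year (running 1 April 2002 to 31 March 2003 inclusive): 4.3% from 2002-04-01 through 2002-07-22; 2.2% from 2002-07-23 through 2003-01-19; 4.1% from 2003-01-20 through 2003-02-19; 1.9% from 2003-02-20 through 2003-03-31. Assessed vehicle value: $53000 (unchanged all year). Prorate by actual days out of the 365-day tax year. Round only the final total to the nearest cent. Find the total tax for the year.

$1578.67

2002-04-01 to 2002-07-22: 113 days at 4.3% → $53000 × 4.3% × 113/365 = $705.5534
2002-07-23 to 2003-01-19: 181 days at 2.2% → $53000 × 2.2% × 181/365 = $578.2082
2003-01-20 to 2003-02-19: 31 days at 4.1% → $53000 × 4.1% × 31/365 = $184.5562
2003-02-20 to 2003-03-31: 40 days at 1.9% → $53000 × 1.9% × 40/365 = $110.3562
Total = $1578.6740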